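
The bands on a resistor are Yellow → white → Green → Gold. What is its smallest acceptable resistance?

Yellow → 4 (first significant figure)
White → 9 (second significant figure)
Green → ×10^5 multiplier
Gold → ±5% tolerance
49 × 100000 = 4900000 Ω
Smallest = 4900000 × (1 − 5/100) = 4655000 Ω.

4655000 Ω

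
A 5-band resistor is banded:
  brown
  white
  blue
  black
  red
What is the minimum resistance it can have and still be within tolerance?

Brown → 1 (first significant figure)
White → 9 (second significant figure)
Blue → 6 (third significant figure)
Black → ×1 multiplier
Red → ±2% tolerance
196 × 1 = 196 Ω
Minimum = 196 × (1 − 2/100) = 192.08 Ω.

192.08 Ω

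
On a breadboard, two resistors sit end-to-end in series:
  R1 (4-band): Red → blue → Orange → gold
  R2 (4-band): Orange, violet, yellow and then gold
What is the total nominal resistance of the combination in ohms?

396000 Ω

R1: red, blue → 26; orange ×10^3 → 26000 Ω.
R2: orange, violet → 37; yellow ×10^4 → 370000 Ω.
Series: 26000 + 370000 = 396000 Ω.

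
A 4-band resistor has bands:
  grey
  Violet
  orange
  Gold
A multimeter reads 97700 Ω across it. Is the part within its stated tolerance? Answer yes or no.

no

Grey → 8 (first significant figure)
Violet → 7 (second significant figure)
Orange → ×10^3 multiplier
Gold → ±5% tolerance
87 × 1000 = 87000 Ω
Allowed range: 82650 Ω to 91350 Ω.
97700 Ω lies outside that range.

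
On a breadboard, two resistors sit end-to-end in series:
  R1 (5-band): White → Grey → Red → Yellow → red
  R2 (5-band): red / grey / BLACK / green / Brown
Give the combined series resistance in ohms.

R1: white, grey, red → 982; yellow ×10^4 → 9820000 Ω.
R2: red, grey, black → 280; green ×10^5 → 28000000 Ω.
Series: 9820000 + 28000000 = 37820000 Ω.

37820000 Ω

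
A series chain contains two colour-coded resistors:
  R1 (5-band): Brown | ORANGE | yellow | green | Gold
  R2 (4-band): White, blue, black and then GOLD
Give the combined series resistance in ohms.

13400096 Ω

R1: brown, orange, yellow → 134; green ×10^5 → 13400000 Ω.
R2: white, blue → 96; black ×1 → 96 Ω.
Series: 13400000 + 96 = 13400096 Ω.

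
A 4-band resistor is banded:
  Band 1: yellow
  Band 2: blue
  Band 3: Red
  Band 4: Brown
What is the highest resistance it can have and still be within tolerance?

Yellow → 4 (first significant figure)
Blue → 6 (second significant figure)
Red → ×10^2 multiplier
Brown → ±1% tolerance
46 × 100 = 4600 Ω
Highest = 4600 × (1 + 1/100) = 4646 Ω.

4646 Ω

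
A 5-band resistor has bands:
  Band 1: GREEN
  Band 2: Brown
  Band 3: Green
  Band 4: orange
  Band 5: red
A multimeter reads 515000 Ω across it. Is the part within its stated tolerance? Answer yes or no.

yes

Green → 5 (first significant figure)
Brown → 1 (second significant figure)
Green → 5 (third significant figure)
Orange → ×10^3 multiplier
Red → ±2% tolerance
515 × 1000 = 515000 Ω
Allowed range: 504700 Ω to 525300 Ω.
515000 Ω lies inside that range.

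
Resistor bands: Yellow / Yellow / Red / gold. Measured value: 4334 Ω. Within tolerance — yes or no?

yes

Yellow → 4 (first significant figure)
Yellow → 4 (second significant figure)
Red → ×10^2 multiplier
Gold → ±5% tolerance
44 × 100 = 4400 Ω
Allowed range: 4180 Ω to 4620 Ω.
4334 Ω lies inside that range.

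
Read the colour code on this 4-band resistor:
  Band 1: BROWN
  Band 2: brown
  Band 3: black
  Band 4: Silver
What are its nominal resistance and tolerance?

Brown → 1 (first significant figure)
Brown → 1 (second significant figure)
Black → ×1 multiplier
Silver → ±10% tolerance
11 × 1 = 11 Ω

11 Ω ±10%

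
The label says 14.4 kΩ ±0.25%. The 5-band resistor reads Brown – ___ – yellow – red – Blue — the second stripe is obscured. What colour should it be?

yellow

14400 Ω = 144 × 10^2.
The second band gives digit 4 of the significand, and 4 is yellow.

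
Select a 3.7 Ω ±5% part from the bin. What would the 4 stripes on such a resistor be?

3.7 Ω = 37 × 10^-1.
3 → orange
7 → violet
Multiplier 10^-1 → gold.
±5% tolerance → gold.

orange, violet, gold, gold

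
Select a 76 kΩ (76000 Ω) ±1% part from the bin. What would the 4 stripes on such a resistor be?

violet, blue, orange, brown

76000 Ω = 76 × 10^3.
7 → violet
6 → blue
Multiplier 10^3 → orange.
±1% tolerance → brown.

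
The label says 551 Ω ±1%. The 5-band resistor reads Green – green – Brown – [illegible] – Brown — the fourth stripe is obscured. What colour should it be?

black

551 Ω = 551 × 10^0.
The fourth band is the multiplier, 10^0, which is black.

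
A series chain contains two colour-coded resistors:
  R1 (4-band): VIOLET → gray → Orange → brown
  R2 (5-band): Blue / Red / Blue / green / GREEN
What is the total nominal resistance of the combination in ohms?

62678000 Ω

R1: violet, grey → 78; orange ×10^3 → 78000 Ω.
R2: blue, red, blue → 626; green ×10^5 → 62600000 Ω.
Series: 78000 + 62600000 = 62678000 Ω.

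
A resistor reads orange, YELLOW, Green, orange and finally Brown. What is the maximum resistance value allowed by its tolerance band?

348450 Ω

Orange → 3 (first significant figure)
Yellow → 4 (second significant figure)
Green → 5 (third significant figure)
Orange → ×10^3 multiplier
Brown → ±1% tolerance
345 × 1000 = 345000 Ω
Maximum = 345000 × (1 + 1/100) = 348450 Ω.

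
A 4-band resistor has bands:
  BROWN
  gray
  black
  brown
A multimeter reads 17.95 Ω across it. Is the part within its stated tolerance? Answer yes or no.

Brown → 1 (first significant figure)
Grey → 8 (second significant figure)
Black → ×1 multiplier
Brown → ±1% tolerance
18 × 1 = 18 Ω
Allowed range: 17.82 Ω to 18.18 Ω.
17.95 Ω lies inside that range.

yes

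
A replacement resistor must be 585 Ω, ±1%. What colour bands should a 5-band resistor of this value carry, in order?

green, grey, green, black, brown

585 Ω = 585 × 10^0.
5 → green
8 → grey
5 → green
Multiplier 10^0 → black.
±1% tolerance → brown.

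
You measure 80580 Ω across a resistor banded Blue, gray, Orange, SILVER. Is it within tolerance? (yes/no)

no

Blue → 6 (first significant figure)
Grey → 8 (second significant figure)
Orange → ×10^3 multiplier
Silver → ±10% tolerance
68 × 1000 = 68000 Ω
Allowed range: 61200 Ω to 74800 Ω.
80580 Ω lies outside that range.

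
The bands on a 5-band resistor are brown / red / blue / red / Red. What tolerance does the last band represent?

±2%

The last band, red, is the tolerance band.
Red corresponds to ±2%.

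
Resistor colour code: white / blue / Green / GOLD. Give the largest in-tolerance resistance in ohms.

White → 9 (first significant figure)
Blue → 6 (second significant figure)
Green → ×10^5 multiplier
Gold → ±5% tolerance
96 × 100000 = 9600000 Ω
Largest = 9600000 × (1 + 5/100) = 10080000 Ω.

10080000 Ω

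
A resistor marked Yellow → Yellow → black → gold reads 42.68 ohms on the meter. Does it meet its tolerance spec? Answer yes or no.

Yellow → 4 (first significant figure)
Yellow → 4 (second significant figure)
Black → ×1 multiplier
Gold → ±5% tolerance
44 × 1 = 44 Ω
Allowed range: 41.8 Ω to 46.2 Ω.
42.68 ohms lies inside that range.

yes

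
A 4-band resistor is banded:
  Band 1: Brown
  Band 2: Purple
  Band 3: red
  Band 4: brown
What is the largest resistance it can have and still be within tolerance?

Brown → 1 (first significant figure)
Violet → 7 (second significant figure)
Red → ×10^2 multiplier
Brown → ±1% tolerance
17 × 100 = 1700 Ω
Largest = 1700 × (1 + 1/100) = 1717 Ω.

1717 Ω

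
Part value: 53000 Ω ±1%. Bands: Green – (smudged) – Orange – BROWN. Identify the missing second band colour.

orange

53000 Ω = 53 × 10^3.
The second band gives digit 3 of the significand, and 3 is orange.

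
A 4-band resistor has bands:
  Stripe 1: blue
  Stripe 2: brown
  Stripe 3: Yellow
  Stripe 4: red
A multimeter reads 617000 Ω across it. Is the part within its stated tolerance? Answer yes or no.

Blue → 6 (first significant figure)
Brown → 1 (second significant figure)
Yellow → ×10^4 multiplier
Red → ±2% tolerance
61 × 10000 = 610000 Ω
Allowed range: 597800 Ω to 622200 Ω.
617000 Ω lies inside that range.

yes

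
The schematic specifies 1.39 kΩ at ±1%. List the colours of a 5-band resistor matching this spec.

brown, orange, white, brown, brown

1390 Ω = 139 × 10^1.
1 → brown
3 → orange
9 → white
Multiplier 10^1 → brown.
±1% tolerance → brown.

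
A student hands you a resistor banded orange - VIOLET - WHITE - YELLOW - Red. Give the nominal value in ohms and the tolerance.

3790000 Ω ±2%

Orange → 3 (first significant figure)
Violet → 7 (second significant figure)
White → 9 (third significant figure)
Yellow → ×10^4 multiplier
Red → ±2% tolerance
379 × 10000 = 3790000 Ω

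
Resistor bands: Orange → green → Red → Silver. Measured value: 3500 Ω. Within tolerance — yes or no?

Orange → 3 (first significant figure)
Green → 5 (second significant figure)
Red → ×10^2 multiplier
Silver → ±10% tolerance
35 × 100 = 3500 Ω
Allowed range: 3150 Ω to 3850 Ω.
3500 Ω lies inside that range.

yes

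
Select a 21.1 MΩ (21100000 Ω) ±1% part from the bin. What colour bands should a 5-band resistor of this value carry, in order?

21100000 Ω = 211 × 10^5.
2 → red
1 → brown
1 → brown
Multiplier 10^5 → green.
±1% tolerance → brown.

red, brown, brown, green, brown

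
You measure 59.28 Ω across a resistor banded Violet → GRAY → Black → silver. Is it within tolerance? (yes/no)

Violet → 7 (first significant figure)
Grey → 8 (second significant figure)
Black → ×1 multiplier
Silver → ±10% tolerance
78 × 1 = 78 Ω
Allowed range: 70.2 Ω to 85.8 Ω.
59.28 Ω lies outside that range.

no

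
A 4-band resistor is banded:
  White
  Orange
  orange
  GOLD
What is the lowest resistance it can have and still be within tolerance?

White → 9 (first significant figure)
Orange → 3 (second significant figure)
Orange → ×10^3 multiplier
Gold → ±5% tolerance
93 × 1000 = 93000 Ω
Lowest = 93000 × (1 − 5/100) = 88350 Ω.

88350 Ω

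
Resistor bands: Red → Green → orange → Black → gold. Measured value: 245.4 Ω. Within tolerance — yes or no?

Red → 2 (first significant figure)
Green → 5 (second significant figure)
Orange → 3 (third significant figure)
Black → ×1 multiplier
Gold → ±5% tolerance
253 × 1 = 253 Ω
Allowed range: 240.35 Ω to 265.65 Ω.
245.4 Ω lies inside that range.

yes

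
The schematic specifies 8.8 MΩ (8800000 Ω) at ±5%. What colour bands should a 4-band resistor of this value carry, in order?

grey, grey, green, gold

8800000 Ω = 88 × 10^5.
8 → grey
8 → grey
Multiplier 10^5 → green.
±5% tolerance → gold.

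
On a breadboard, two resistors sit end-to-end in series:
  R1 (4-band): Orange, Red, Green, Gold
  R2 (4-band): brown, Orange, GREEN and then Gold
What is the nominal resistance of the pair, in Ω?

R1: orange, red → 32; green ×10^5 → 3200000 Ω.
R2: brown, orange → 13; green ×10^5 → 1300000 Ω.
Series: 3200000 + 1300000 = 4500000 Ω.

4500000 Ω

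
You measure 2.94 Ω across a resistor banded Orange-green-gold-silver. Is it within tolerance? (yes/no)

no

Orange → 3 (first significant figure)
Green → 5 (second significant figure)
Gold → ×0.1 multiplier
Silver → ±10% tolerance
35 × 0.1 = 3.5 Ω
Allowed range: 3.15 Ω to 3.85 Ω.
2.94 Ω lies outside that range.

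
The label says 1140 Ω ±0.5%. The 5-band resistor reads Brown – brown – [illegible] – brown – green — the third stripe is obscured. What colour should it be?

yellow

1140 Ω = 114 × 10^1.
The third band gives digit 4 of the significand, and 4 is yellow.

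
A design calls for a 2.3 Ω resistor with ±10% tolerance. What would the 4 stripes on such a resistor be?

red, orange, gold, silver

2.3 Ω = 23 × 10^-1.
2 → red
3 → orange
Multiplier 10^-1 → gold.
±10% tolerance → silver.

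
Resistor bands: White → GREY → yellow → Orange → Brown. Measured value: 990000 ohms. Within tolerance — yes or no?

White → 9 (first significant figure)
Grey → 8 (second significant figure)
Yellow → 4 (third significant figure)
Orange → ×10^3 multiplier
Brown → ±1% tolerance
984 × 1000 = 984000 Ω
Allowed range: 974160 Ω to 993840 Ω.
990000 ohms lies inside that range.

yes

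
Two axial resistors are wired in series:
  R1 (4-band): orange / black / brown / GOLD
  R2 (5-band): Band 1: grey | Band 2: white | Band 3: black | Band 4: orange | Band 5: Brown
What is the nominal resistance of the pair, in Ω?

R1: orange, black → 30; brown ×10 → 300 Ω.
R2: grey, white, black → 890; orange ×10^3 → 890000 Ω.
Series: 300 + 890000 = 890300 Ω.

890300 Ω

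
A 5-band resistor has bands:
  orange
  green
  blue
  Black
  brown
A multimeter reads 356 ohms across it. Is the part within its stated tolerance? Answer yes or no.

yes

Orange → 3 (first significant figure)
Green → 5 (second significant figure)
Blue → 6 (third significant figure)
Black → ×1 multiplier
Brown → ±1% tolerance
356 × 1 = 356 Ω
Allowed range: 352.44 Ω to 359.56 Ω.
356 ohms lies inside that range.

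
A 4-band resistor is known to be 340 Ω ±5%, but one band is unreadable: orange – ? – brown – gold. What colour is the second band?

340 Ω = 34 × 10^1.
The second band gives digit 4 of the significand, and 4 is yellow.

yellow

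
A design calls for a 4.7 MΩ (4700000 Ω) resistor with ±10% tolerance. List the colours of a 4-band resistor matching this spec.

yellow, violet, green, silver

4700000 Ω = 47 × 10^5.
4 → yellow
7 → violet
Multiplier 10^5 → green.
±10% tolerance → silver.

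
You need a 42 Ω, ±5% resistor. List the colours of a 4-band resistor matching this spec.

yellow, red, black, gold

42 Ω = 42 × 10^0.
4 → yellow
2 → red
Multiplier 10^0 → black.
±5% tolerance → gold.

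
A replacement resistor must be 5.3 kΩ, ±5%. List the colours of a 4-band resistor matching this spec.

green, orange, red, gold

5300 Ω = 53 × 10^2.
5 → green
3 → orange
Multiplier 10^2 → red.
±5% tolerance → gold.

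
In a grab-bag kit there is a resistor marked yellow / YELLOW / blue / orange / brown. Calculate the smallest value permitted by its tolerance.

441540 Ω

Yellow → 4 (first significant figure)
Yellow → 4 (second significant figure)
Blue → 6 (third significant figure)
Orange → ×10^3 multiplier
Brown → ±1% tolerance
446 × 1000 = 446000 Ω
Smallest = 446000 × (1 − 1/100) = 441540 Ω.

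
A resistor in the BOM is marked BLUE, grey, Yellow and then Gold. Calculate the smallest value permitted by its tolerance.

646000 Ω

Blue → 6 (first significant figure)
Grey → 8 (second significant figure)
Yellow → ×10^4 multiplier
Gold → ±5% tolerance
68 × 10000 = 680000 Ω
Smallest = 680000 × (1 − 5/100) = 646000 Ω.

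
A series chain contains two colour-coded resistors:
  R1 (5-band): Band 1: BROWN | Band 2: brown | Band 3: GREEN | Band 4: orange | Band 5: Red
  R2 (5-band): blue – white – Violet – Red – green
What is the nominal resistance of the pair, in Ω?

R1: brown, brown, green → 115; orange ×10^3 → 115000 Ω.
R2: blue, white, violet → 697; red ×10^2 → 69700 Ω.
Series: 115000 + 69700 = 184700 Ω.

184700 Ω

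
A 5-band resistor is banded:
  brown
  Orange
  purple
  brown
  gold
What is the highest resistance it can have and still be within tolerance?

1438.5 Ω

Brown → 1 (first significant figure)
Orange → 3 (second significant figure)
Violet → 7 (third significant figure)
Brown → ×10 multiplier
Gold → ±5% tolerance
137 × 10 = 1370 Ω
Highest = 1370 × (1 + 5/100) = 1438.5 Ω.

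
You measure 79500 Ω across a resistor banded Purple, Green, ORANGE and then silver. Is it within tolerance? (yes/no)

yes

Violet → 7 (first significant figure)
Green → 5 (second significant figure)
Orange → ×10^3 multiplier
Silver → ±10% tolerance
75 × 1000 = 75000 Ω
Allowed range: 67500 Ω to 82500 Ω.
79500 Ω lies inside that range.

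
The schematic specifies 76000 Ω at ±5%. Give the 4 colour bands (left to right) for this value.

violet, blue, orange, gold

76000 Ω = 76 × 10^3.
7 → violet
6 → blue
Multiplier 10^3 → orange.
±5% tolerance → gold.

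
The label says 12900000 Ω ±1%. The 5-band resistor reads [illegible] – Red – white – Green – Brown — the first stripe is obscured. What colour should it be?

12900000 Ω = 129 × 10^5.
The first band gives digit 1 of the significand, and 1 is brown.

brown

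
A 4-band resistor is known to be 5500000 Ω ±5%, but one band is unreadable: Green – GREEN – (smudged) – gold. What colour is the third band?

5500000 Ω = 55 × 10^5.
The third band is the multiplier, 10^5, which is green.

green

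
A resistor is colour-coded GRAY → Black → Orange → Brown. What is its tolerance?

The last band, brown, is the tolerance band.
Brown corresponds to ±1%.

±1%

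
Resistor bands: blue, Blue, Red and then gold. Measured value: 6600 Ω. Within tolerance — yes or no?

yes

Blue → 6 (first significant figure)
Blue → 6 (second significant figure)
Red → ×10^2 multiplier
Gold → ±5% tolerance
66 × 100 = 6600 Ω
Allowed range: 6270 Ω to 6930 Ω.
6600 Ω lies inside that range.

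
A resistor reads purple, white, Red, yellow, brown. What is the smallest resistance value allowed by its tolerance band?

Violet → 7 (first significant figure)
White → 9 (second significant figure)
Red → 2 (third significant figure)
Yellow → ×10^4 multiplier
Brown → ±1% tolerance
792 × 10000 = 7920000 Ω
Smallest = 7920000 × (1 − 1/100) = 7840800 Ω.

7840800 Ω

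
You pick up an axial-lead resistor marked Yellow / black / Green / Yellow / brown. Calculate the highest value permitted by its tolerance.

Yellow → 4 (first significant figure)
Black → 0 (second significant figure)
Green → 5 (third significant figure)
Yellow → ×10^4 multiplier
Brown → ±1% tolerance
405 × 10000 = 4050000 Ω
Highest = 4050000 × (1 + 1/100) = 4090500 Ω.

4090500 Ω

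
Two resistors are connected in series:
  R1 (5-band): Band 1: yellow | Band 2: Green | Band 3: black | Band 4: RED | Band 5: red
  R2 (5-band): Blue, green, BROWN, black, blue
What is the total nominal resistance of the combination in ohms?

45651 Ω

R1: yellow, green, black → 450; red ×10^2 → 45000 Ω.
R2: blue, green, brown → 651; black ×1 → 651 Ω.
Series: 45000 + 651 = 45651 Ω.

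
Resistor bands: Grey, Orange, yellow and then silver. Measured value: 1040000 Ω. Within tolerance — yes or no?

Grey → 8 (first significant figure)
Orange → 3 (second significant figure)
Yellow → ×10^4 multiplier
Silver → ±10% tolerance
83 × 10000 = 830000 Ω
Allowed range: 747000 Ω to 913000 Ω.
1040000 Ω lies outside that range.

no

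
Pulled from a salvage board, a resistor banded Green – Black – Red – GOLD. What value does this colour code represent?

5000 Ω

Green → 5 (first significant figure)
Black → 0 (second significant figure)
Red → ×10^2 multiplier
50 × 100 = 5000 Ω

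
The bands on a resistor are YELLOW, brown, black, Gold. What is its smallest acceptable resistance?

38.95 Ω

Yellow → 4 (first significant figure)
Brown → 1 (second significant figure)
Black → ×1 multiplier
Gold → ±5% tolerance
41 × 1 = 41 Ω
Smallest = 41 × (1 − 5/100) = 38.95 Ω.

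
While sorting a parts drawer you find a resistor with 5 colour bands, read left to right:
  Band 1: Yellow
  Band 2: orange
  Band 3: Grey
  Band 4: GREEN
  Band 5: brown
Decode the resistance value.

43800000 Ω

Yellow → 4 (first significant figure)
Orange → 3 (second significant figure)
Grey → 8 (third significant figure)
Green → ×10^5 multiplier
438 × 100000 = 43800000 Ω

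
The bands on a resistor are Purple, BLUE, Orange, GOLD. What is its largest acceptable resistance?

79800 Ω

Violet → 7 (first significant figure)
Blue → 6 (second significant figure)
Orange → ×10^3 multiplier
Gold → ±5% tolerance
76 × 1000 = 76000 Ω
Largest = 76000 × (1 + 5/100) = 79800 Ω.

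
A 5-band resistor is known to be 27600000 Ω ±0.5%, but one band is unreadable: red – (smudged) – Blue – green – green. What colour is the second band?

27600000 Ω = 276 × 10^5.
The second band gives digit 7 of the significand, and 7 is violet.

violet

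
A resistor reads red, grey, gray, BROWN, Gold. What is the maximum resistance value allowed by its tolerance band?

3024 Ω

Red → 2 (first significant figure)
Grey → 8 (second significant figure)
Grey → 8 (third significant figure)
Brown → ×10 multiplier
Gold → ±5% tolerance
288 × 10 = 2880 Ω
Maximum = 2880 × (1 + 5/100) = 3024 Ω.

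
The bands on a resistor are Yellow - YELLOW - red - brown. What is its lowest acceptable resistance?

Yellow → 4 (first significant figure)
Yellow → 4 (second significant figure)
Red → ×10^2 multiplier
Brown → ±1% tolerance
44 × 100 = 4400 Ω
Lowest = 4400 × (1 − 1/100) = 4356 Ω.

4356 Ω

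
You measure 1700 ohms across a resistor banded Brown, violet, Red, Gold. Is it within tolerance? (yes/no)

Brown → 1 (first significant figure)
Violet → 7 (second significant figure)
Red → ×10^2 multiplier
Gold → ±5% tolerance
17 × 100 = 1700 Ω
Allowed range: 1615 Ω to 1785 Ω.
1700 ohms lies inside that range.

yes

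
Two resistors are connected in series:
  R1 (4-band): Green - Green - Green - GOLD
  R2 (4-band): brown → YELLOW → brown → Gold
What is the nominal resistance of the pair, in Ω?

5500140 Ω

R1: green, green → 55; green ×10^5 → 5500000 Ω.
R2: brown, yellow → 14; brown ×10 → 140 Ω.
Series: 5500000 + 140 = 5500140 Ω.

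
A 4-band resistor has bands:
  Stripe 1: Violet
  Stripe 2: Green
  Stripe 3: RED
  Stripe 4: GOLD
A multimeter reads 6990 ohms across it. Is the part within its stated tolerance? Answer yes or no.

Violet → 7 (first significant figure)
Green → 5 (second significant figure)
Red → ×10^2 multiplier
Gold → ±5% tolerance
75 × 100 = 7500 Ω
Allowed range: 7125 Ω to 7875 Ω.
6990 ohms lies outside that range.

no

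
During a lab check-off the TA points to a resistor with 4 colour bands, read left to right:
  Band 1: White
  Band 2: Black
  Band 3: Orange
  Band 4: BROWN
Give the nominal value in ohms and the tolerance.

White → 9 (first significant figure)
Black → 0 (second significant figure)
Orange → ×10^3 multiplier
Brown → ±1% tolerance
90 × 1000 = 90000 Ω

90000 Ω ±1%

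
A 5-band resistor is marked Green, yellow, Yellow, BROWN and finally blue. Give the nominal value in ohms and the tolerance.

5440 Ω ±0.25%

Green → 5 (first significant figure)
Yellow → 4 (second significant figure)
Yellow → 4 (third significant figure)
Brown → ×10 multiplier
Blue → ±0.25% tolerance
544 × 10 = 5440 Ω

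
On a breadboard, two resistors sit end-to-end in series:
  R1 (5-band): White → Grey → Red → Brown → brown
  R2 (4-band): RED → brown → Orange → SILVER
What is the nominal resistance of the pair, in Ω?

R1: white, grey, red → 982; brown ×10 → 9820 Ω.
R2: red, brown → 21; orange ×10^3 → 21000 Ω.
Series: 9820 + 21000 = 30820 Ω.

30820 Ω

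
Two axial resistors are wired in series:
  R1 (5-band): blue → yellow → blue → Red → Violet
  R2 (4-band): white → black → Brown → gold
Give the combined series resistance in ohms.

65500 Ω

R1: blue, yellow, blue → 646; red ×10^2 → 64600 Ω.
R2: white, black → 90; brown ×10 → 900 Ω.
Series: 64600 + 900 = 65500 Ω.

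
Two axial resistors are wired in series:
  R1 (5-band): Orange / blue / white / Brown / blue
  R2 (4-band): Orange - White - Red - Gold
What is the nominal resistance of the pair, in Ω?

R1: orange, blue, white → 369; brown ×10 → 3690 Ω.
R2: orange, white → 39; red ×10^2 → 3900 Ω.
Series: 3690 + 3900 = 7590 Ω.

7590 Ω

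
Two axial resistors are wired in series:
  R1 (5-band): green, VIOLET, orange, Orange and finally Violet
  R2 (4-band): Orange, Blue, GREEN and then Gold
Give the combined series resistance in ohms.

R1: green, violet, orange → 573; orange ×10^3 → 573000 Ω.
R2: orange, blue → 36; green ×10^5 → 3600000 Ω.
Series: 573000 + 3600000 = 4173000 Ω.

4173000 Ω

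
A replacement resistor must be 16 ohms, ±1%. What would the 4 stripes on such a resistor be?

brown, blue, black, brown

16 Ω = 16 × 10^0.
1 → brown
6 → blue
Multiplier 10^0 → black.
±1% tolerance → brown.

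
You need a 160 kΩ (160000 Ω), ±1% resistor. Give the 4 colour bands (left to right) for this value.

160000 Ω = 16 × 10^4.
1 → brown
6 → blue
Multiplier 10^4 → yellow.
±1% tolerance → brown.

brown, blue, yellow, brown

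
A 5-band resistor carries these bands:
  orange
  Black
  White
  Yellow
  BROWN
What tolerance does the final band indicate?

±1%

The last band, brown, is the tolerance band.
Brown corresponds to ±1%.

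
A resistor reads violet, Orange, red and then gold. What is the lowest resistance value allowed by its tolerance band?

Violet → 7 (first significant figure)
Orange → 3 (second significant figure)
Red → ×10^2 multiplier
Gold → ±5% tolerance
73 × 100 = 7300 Ω
Lowest = 7300 × (1 − 5/100) = 6935 Ω.

6935 Ω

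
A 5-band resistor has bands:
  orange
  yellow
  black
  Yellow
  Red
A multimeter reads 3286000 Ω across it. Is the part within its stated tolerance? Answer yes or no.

no

Orange → 3 (first significant figure)
Yellow → 4 (second significant figure)
Black → 0 (third significant figure)
Yellow → ×10^4 multiplier
Red → ±2% tolerance
340 × 10000 = 3400000 Ω
Allowed range: 3332000 Ω to 3468000 Ω.
3286000 Ω lies outside that range.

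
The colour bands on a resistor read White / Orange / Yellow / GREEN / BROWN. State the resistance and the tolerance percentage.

White → 9 (first significant figure)
Orange → 3 (second significant figure)
Yellow → 4 (third significant figure)
Green → ×10^5 multiplier
Brown → ±1% tolerance
934 × 100000 = 93400000 Ω

93400000 Ω ±1%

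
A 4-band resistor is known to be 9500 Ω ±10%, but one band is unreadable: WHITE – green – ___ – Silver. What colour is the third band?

9500 Ω = 95 × 10^2.
The third band is the multiplier, 10^2, which is red.

red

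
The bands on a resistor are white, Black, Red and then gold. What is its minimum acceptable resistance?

White → 9 (first significant figure)
Black → 0 (second significant figure)
Red → ×10^2 multiplier
Gold → ±5% tolerance
90 × 100 = 9000 Ω
Minimum = 9000 × (1 − 5/100) = 8550 Ω.

8550 Ω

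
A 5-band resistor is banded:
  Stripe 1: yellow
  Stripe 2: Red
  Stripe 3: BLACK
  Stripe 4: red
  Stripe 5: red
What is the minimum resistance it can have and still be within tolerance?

Yellow → 4 (first significant figure)
Red → 2 (second significant figure)
Black → 0 (third significant figure)
Red → ×10^2 multiplier
Red → ±2% tolerance
420 × 100 = 42000 Ω
Minimum = 42000 × (1 − 2/100) = 41160 Ω.

41160 Ω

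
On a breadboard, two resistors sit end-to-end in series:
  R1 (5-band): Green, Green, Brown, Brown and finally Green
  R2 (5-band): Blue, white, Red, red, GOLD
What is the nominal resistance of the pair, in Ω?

R1: green, green, brown → 551; brown ×10 → 5510 Ω.
R2: blue, white, red → 692; red ×10^2 → 69200 Ω.
Series: 5510 + 69200 = 74710 Ω.

74710 Ω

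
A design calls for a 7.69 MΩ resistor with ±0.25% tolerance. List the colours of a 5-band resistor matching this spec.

7690000 Ω = 769 × 10^4.
7 → violet
6 → blue
9 → white
Multiplier 10^4 → yellow.
±0.25% tolerance → blue.

violet, blue, white, yellow, blue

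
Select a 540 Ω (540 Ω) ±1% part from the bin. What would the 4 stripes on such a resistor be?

540 Ω = 54 × 10^1.
5 → green
4 → yellow
Multiplier 10^1 → brown.
±1% tolerance → brown.

green, yellow, brown, brown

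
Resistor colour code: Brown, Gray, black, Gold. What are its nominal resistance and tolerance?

18 Ω ±5%

Brown → 1 (first significant figure)
Grey → 8 (second significant figure)
Black → ×1 multiplier
Gold → ±5% tolerance
18 × 1 = 18 Ω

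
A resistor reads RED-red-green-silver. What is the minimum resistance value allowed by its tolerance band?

1980000 Ω

Red → 2 (first significant figure)
Red → 2 (second significant figure)
Green → ×10^5 multiplier
Silver → ±10% tolerance
22 × 100000 = 2200000 Ω
Minimum = 2200000 × (1 − 10/100) = 1980000 Ω.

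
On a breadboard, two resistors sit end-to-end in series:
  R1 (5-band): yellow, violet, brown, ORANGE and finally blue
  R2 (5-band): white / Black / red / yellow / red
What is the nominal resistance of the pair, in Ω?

9491000 Ω

R1: yellow, violet, brown → 471; orange ×10^3 → 471000 Ω.
R2: white, black, red → 902; yellow ×10^4 → 9020000 Ω.
Series: 471000 + 9020000 = 9491000 Ω.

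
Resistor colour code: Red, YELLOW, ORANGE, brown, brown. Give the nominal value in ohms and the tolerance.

Red → 2 (first significant figure)
Yellow → 4 (second significant figure)
Orange → 3 (third significant figure)
Brown → ×10 multiplier
Brown → ±1% tolerance
243 × 10 = 2430 Ω

2430 Ω ±1%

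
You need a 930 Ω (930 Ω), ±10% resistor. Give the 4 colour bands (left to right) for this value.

930 Ω = 93 × 10^1.
9 → white
3 → orange
Multiplier 10^1 → brown.
±10% tolerance → silver.

white, orange, brown, silver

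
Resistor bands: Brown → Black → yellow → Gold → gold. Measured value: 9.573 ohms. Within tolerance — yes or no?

no

Brown → 1 (first significant figure)
Black → 0 (second significant figure)
Yellow → 4 (third significant figure)
Gold → ×0.1 multiplier
Gold → ±5% tolerance
104 × 0.1 = 10.4 Ω
Allowed range: 9.88 Ω to 10.92 Ω.
9.573 ohms lies outside that range.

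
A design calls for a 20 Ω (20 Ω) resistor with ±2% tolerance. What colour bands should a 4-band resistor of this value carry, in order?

20 Ω = 20 × 10^0.
2 → red
0 → black
Multiplier 10^0 → black.
±2% tolerance → red.

red, black, black, red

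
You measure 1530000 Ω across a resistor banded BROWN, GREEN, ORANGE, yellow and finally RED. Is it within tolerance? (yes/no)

Brown → 1 (first significant figure)
Green → 5 (second significant figure)
Orange → 3 (third significant figure)
Yellow → ×10^4 multiplier
Red → ±2% tolerance
153 × 10000 = 1530000 Ω
Allowed range: 1499400 Ω to 1560600 Ω.
1530000 Ω lies inside that range.

yes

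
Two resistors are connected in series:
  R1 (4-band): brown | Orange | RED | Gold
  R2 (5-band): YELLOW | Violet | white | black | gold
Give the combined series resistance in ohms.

R1: brown, orange → 13; red ×10^2 → 1300 Ω.
R2: yellow, violet, white → 479; black ×1 → 479 Ω.
Series: 1300 + 479 = 1779 Ω.

1779 Ω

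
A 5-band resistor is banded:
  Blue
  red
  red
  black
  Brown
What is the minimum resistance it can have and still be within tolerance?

Blue → 6 (first significant figure)
Red → 2 (second significant figure)
Red → 2 (third significant figure)
Black → ×1 multiplier
Brown → ±1% tolerance
622 × 1 = 622 Ω
Minimum = 622 × (1 − 1/100) = 615.78 Ω.

615.78 Ω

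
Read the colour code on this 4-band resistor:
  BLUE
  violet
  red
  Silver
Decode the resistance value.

Blue → 6 (first significant figure)
Violet → 7 (second significant figure)
Red → ×10^2 multiplier
67 × 100 = 6700 Ω

6700 Ω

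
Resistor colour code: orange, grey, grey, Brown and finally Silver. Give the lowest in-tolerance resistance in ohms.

Orange → 3 (first significant figure)
Grey → 8 (second significant figure)
Grey → 8 (third significant figure)
Brown → ×10 multiplier
Silver → ±10% tolerance
388 × 10 = 3880 Ω
Lowest = 3880 × (1 − 10/100) = 3492 Ω.

3492 Ω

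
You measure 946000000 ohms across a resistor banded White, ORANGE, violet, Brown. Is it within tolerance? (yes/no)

White → 9 (first significant figure)
Orange → 3 (second significant figure)
Violet → ×10^7 multiplier
Brown → ±1% tolerance
93 × 10000000 = 930000000 Ω
Allowed range: 920700000 Ω to 939300000 Ω.
946000000 ohms lies outside that range.

no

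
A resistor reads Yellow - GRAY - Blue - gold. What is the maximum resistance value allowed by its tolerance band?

50400000 Ω

Yellow → 4 (first significant figure)
Grey → 8 (second significant figure)
Blue → ×10^6 multiplier
Gold → ±5% tolerance
48 × 1000000 = 48000000 Ω
Maximum = 48000000 × (1 + 5/100) = 50400000 Ω.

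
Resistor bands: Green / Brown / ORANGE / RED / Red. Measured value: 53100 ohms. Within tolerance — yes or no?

Green → 5 (first significant figure)
Brown → 1 (second significant figure)
Orange → 3 (third significant figure)
Red → ×10^2 multiplier
Red → ±2% tolerance
513 × 100 = 51300 Ω
Allowed range: 50274 Ω to 52326 Ω.
53100 ohms lies outside that range.

no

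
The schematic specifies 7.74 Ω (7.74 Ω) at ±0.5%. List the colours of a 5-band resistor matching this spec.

7.74 Ω = 774 × 10^-2.
7 → violet
7 → violet
4 → yellow
Multiplier 10^-2 → silver.
±0.5% tolerance → green.

violet, violet, yellow, silver, green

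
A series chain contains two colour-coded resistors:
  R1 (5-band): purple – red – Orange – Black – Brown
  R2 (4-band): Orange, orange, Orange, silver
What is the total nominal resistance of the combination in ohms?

33723 Ω

R1: violet, red, orange → 723; black ×1 → 723 Ω.
R2: orange, orange → 33; orange ×10^3 → 33000 Ω.
Series: 723 + 33000 = 33723 Ω.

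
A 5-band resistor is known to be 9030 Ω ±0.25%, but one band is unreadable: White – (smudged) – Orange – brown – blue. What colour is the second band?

black

9030 Ω = 903 × 10^1.
The second band gives digit 0 of the significand, and 0 is black.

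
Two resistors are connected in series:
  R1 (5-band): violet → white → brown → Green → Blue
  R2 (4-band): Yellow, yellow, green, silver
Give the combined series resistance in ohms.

R1: violet, white, brown → 791; green ×10^5 → 79100000 Ω.
R2: yellow, yellow → 44; green ×10^5 → 4400000 Ω.
Series: 79100000 + 4400000 = 83500000 Ω.

83500000 Ω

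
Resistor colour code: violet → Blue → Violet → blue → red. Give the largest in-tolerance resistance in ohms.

782340000 Ω

Violet → 7 (first significant figure)
Blue → 6 (second significant figure)
Violet → 7 (third significant figure)
Blue → ×10^6 multiplier
Red → ±2% tolerance
767 × 1000000 = 767000000 Ω
Largest = 767000000 × (1 + 2/100) = 782340000 Ω.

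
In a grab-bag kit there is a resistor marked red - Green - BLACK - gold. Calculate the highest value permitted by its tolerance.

26.25 Ω

Red → 2 (first significant figure)
Green → 5 (second significant figure)
Black → ×1 multiplier
Gold → ±5% tolerance
25 × 1 = 25 Ω
Highest = 25 × (1 + 5/100) = 26.25 Ω.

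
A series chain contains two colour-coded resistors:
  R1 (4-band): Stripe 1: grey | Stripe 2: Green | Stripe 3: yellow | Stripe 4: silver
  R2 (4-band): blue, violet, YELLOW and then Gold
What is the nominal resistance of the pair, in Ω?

R1: grey, green → 85; yellow ×10^4 → 850000 Ω.
R2: blue, violet → 67; yellow ×10^4 → 670000 Ω.
Series: 850000 + 670000 = 1520000 Ω.

1520000 Ω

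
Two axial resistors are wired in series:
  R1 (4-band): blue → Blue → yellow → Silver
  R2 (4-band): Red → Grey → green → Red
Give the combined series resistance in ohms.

R1: blue, blue → 66; yellow ×10^4 → 660000 Ω.
R2: red, grey → 28; green ×10^5 → 2800000 Ω.
Series: 660000 + 2800000 = 3460000 Ω.

3460000 Ω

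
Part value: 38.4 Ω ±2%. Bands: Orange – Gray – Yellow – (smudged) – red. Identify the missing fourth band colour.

gold

38.4 Ω = 384 × 10^-1.
The fourth band is the multiplier, 10^-1, which is gold.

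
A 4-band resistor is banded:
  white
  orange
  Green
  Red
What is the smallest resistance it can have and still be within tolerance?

9114000 Ω

White → 9 (first significant figure)
Orange → 3 (second significant figure)
Green → ×10^5 multiplier
Red → ±2% tolerance
93 × 100000 = 9300000 Ω
Smallest = 9300000 × (1 − 2/100) = 9114000 Ω.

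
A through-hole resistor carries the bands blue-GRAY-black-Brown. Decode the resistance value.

68 Ω

Blue → 6 (first significant figure)
Grey → 8 (second significant figure)
Black → ×1 multiplier
68 × 1 = 68 Ω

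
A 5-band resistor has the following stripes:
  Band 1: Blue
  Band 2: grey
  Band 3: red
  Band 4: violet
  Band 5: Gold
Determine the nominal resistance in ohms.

Blue → 6 (first significant figure)
Grey → 8 (second significant figure)
Red → 2 (third significant figure)
Violet → ×10^7 multiplier
682 × 10000000 = 6820000000 Ω

6820000000 Ω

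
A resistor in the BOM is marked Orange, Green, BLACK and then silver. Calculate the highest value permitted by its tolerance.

38.5 Ω

Orange → 3 (first significant figure)
Green → 5 (second significant figure)
Black → ×1 multiplier
Silver → ±10% tolerance
35 × 1 = 35 Ω
Highest = 35 × (1 + 10/100) = 38.5 Ω.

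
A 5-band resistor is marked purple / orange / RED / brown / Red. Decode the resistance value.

7320 Ω

Violet → 7 (first significant figure)
Orange → 3 (second significant figure)
Red → 2 (third significant figure)
Brown → ×10 multiplier
732 × 10 = 7320 Ω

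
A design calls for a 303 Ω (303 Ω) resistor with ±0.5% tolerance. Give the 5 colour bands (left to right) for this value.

303 Ω = 303 × 10^0.
3 → orange
0 → black
3 → orange
Multiplier 10^0 → black.
±0.5% tolerance → green.

orange, black, orange, black, green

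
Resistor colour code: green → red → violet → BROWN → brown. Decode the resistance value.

5270 Ω

Green → 5 (first significant figure)
Red → 2 (second significant figure)
Violet → 7 (third significant figure)
Brown → ×10 multiplier
527 × 10 = 5270 Ω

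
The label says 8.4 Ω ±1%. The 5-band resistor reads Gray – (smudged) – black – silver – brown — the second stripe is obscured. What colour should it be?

yellow

8.4 Ω = 840 × 10^-2.
The second band gives digit 4 of the significand, and 4 is yellow.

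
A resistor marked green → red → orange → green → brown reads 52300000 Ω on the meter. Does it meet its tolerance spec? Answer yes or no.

Green → 5 (first significant figure)
Red → 2 (second significant figure)
Orange → 3 (third significant figure)
Green → ×10^5 multiplier
Brown → ±1% tolerance
523 × 100000 = 52300000 Ω
Allowed range: 51777000 Ω to 52823000 Ω.
52300000 Ω lies inside that range.

yes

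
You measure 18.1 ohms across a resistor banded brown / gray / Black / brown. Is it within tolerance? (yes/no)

yes

Brown → 1 (first significant figure)
Grey → 8 (second significant figure)
Black → ×1 multiplier
Brown → ±1% tolerance
18 × 1 = 18 Ω
Allowed range: 17.82 Ω to 18.18 Ω.
18.1 ohms lies inside that range.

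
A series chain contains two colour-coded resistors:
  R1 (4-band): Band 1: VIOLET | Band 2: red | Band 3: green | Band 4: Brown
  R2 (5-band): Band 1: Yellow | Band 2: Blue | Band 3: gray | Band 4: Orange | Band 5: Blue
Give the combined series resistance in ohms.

7668000 Ω

R1: violet, red → 72; green ×10^5 → 7200000 Ω.
R2: yellow, blue, grey → 468; orange ×10^3 → 468000 Ω.
Series: 7200000 + 468000 = 7668000 Ω.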